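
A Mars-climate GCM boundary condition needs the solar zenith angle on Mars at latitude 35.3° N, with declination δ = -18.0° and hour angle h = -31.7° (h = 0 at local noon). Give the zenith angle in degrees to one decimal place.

cos θ_z = sin ϕ sin δ + cos ϕ cos δ cos h = -0.178568 + 0.660394 = 0.481826.
θ_z = arccos(0.481826) = 61.2°.

θ_z = 61.2°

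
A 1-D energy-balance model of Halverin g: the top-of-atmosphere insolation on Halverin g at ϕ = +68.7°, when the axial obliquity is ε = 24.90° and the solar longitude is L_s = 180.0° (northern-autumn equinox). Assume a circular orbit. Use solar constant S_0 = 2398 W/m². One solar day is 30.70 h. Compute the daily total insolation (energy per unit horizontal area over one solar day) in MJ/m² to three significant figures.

Solar declination: sin δ = sin ε · sin L_s = sin 24.90° × sin 180.0° = 0.00000, so δ = +0.000°.
cos h₀ = −tan(+68.7°) tan(+0.000°) = -0.0000, h₀ = 1.5708 rad.
Bracket: h₀ sin ϕ sin δ + cos ϕ cos δ sin h₀ = 1.5708×0.93169×0.00000 + 0.36325×1.00000×1.00000 = 0.000000 + 0.363250 = 0.363250.
Q̄ = (S_0/π) × [bracket] = (2398/π) × 0.363250 = 277.27 W/m².
Daily total = Q̄ × 30.70 h × 3600 s/h = 277.27 × 30.70 × 3600 / 10⁶ = 30.64 MJ/m².

30.6 MJ/m²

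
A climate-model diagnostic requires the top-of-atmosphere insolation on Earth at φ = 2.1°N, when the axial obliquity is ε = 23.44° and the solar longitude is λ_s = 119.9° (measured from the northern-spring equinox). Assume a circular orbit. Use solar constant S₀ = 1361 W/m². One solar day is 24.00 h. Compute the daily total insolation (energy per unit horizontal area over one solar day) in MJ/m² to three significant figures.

Solar declination: sin δ = sin ε · sin λ_s = sin 23.44° × sin 119.9° = 0.34484, so δ = +20.172°.
cos H₀ = −tan(+2.1°) tan(+20.172°) = -0.0135, H₀ = 1.5843 rad.
Bracket: H₀ sin φ sin δ + cos φ cos δ sin H₀ = 1.5843×0.03664×0.34484 + 0.99933×0.93866×0.99991 = 0.020018 + 0.937947 = 0.957965.
Q̄ = (S₀/π) × [bracket] = (1361/π) × 0.957965 = 415.01 W/m².
Daily total = Q̄ × 24.00 h × 3600 s/h = 415.01 × 24.00 × 3600 / 10⁶ = 35.86 MJ/m².

35.9 MJ/m²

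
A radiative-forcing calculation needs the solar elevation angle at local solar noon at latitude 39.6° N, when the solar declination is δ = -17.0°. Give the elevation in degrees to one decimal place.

At local noon the hour angle is zero, so the zenith angle equals |φ − δ| = |+39.6° − (-17.000°)| = 56.600°.
Elevation = 90° − 56.600° = 33.4°.

33.4°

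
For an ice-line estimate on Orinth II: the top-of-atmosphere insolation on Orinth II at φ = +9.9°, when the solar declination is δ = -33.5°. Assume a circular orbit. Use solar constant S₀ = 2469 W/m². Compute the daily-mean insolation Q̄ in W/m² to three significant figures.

cos H₀ = −tan(+9.9°) tan(-33.500°) = 0.1155, H₀ = 1.4550 rad.
Bracket: H₀ sin φ sin δ + cos φ cos δ sin H₀ = 1.4550×0.17193×-0.55194 + 0.98511×0.83389×0.99331 = -0.138072 + 0.815978 = 0.677906.
Q̄ = (S₀/π) × [bracket] = (2469/π) × 0.677906 = 532.8 W/m².

Q̄ ≈ 533 W/m²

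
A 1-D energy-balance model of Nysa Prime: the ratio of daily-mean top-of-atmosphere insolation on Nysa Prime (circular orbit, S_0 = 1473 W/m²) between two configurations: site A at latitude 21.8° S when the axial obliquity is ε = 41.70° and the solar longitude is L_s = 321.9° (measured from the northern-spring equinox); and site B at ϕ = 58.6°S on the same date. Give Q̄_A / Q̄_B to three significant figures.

Q̄_A / Q̄_B ≈ 0.947

— Configuration A (ϕ=-21.8°):
Solar declination: sin δ = sin ε · sin L_s = sin 41.70° × sin 321.9° = -0.41047, so δ = -24.234°.
cos h₀ = −tan(-21.8°) tan(-24.234°) = -0.1800, h₀ = 1.7518 rad.
Bracket: h₀ sin ϕ sin δ + cos ϕ cos δ sin h₀ = 1.7518×-0.37137×-0.41047 + 0.92849×0.91187×0.98366 = 0.267038 + 0.832828 = 1.099866.
Q̄ = (S_0/π) × [bracket] = (1473/π) × 1.099866 = 515.69 W/m².
— Configuration B (ϕ=-58.6°):
cos h₀ = −tan(-58.6°) tan(-24.234°) = -0.7374, h₀ = 2.4001 rad.
Bracket: h₀ sin ϕ sin δ + cos ϕ cos δ sin h₀ = 2.4001×-0.85355×-0.41047 + 0.52101×0.91187×0.67540 = 0.840891 + 0.320878 = 1.161769.
Q̄ = (S_0/π) × [bracket] = (1473/π) × 1.161769 = 544.72 W/m².
Ratio Q̄_A / Q̄_B = 515.69 / 544.72 = 0.9467.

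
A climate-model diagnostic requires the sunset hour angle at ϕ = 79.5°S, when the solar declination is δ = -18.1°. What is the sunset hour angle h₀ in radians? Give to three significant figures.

h₀ = 3.14 rad

Sunrise equation: cos h₀ = −tan ϕ · tan δ = -1.7635 ≤ −1, so the Sun never sets (polar day) and h₀ = π.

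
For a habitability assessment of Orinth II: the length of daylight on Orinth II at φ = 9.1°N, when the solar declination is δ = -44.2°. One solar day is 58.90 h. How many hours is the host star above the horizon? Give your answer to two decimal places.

26.52 h

cos H₀ = −tan φ · tan δ = −tan(+9.1°) × tan(-44.200°) = 0.1558, so H₀ = 1.4144 rad = 81.04°.
Daylight = 2H₀/(2π) × 58.90 h = (1.4144/π) × 58.90 = 26.52 h.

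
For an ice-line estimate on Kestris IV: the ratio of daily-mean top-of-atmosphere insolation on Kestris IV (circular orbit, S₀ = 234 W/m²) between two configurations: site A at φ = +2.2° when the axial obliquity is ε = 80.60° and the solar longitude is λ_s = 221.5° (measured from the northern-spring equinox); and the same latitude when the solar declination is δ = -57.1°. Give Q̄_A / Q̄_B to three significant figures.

Q̄_A / Q̄_B ≈ 1.45

— Configuration A (φ=+2.2°):
Solar declination: sin δ = sin ε · sin λ_s = sin 80.60° × sin 221.5° = -0.65372, so δ = -40.823°.
cos H₀ = −tan(+2.2°) tan(-40.823°) = 0.0332, H₀ = 1.5376 rad.
Bracket: H₀ sin φ sin δ + cos φ cos δ sin H₀ = 1.5376×0.03839×-0.65372 + 0.99926×0.75673×0.99945 = -0.038588 + 0.755754 = 0.717166.
Q̄ = (S₀/π) × [bracket] = (234/π) × 0.717166 = 53.418 W/m².
— Configuration B (φ=+2.2°):
cos H₀ = −tan(+2.2°) tan(-57.100°) = 0.0594, H₀ = 1.5114 rad.
Bracket: H₀ sin φ sin δ + cos φ cos δ sin H₀ = 1.5114×0.03839×-0.83962 + 0.99926×0.54317×0.99824 = -0.048717 + 0.541813 = 0.493096.
Q̄ = (S₀/π) × [bracket] = (234/π) × 0.493096 = 36.728 W/m².
Ratio Q̄_A / Q̄_B = 53.418 / 36.728 = 1.454.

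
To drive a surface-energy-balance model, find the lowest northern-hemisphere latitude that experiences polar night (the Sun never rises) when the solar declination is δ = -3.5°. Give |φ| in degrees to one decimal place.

Polar night requires cos H₀ = −tan φ tan δ ≥ 1, i.e. tan φ tan δ ≤ −1.
The boundary is |tan φ| · |tan δ| = 1, so |φ| = 90° − |δ| = 90° − 3.5° = 86.5° in the northern hemisphere.

|φ| = 86.5°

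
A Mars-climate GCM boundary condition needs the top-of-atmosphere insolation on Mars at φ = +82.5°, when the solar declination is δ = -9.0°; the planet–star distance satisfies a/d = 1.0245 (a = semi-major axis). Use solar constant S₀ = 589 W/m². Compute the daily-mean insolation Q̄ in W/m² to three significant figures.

Q̄ ≈ 0.00 W/m²

cos H₀ = −tan(+82.5°) tan(-9.000°) = 1.2030 ≥ 1 ⇒ polar night, H₀ = 0 and Q̄ = 0.
Inverse-square distance factor (a/d)² = 1.0245² = 1.049600.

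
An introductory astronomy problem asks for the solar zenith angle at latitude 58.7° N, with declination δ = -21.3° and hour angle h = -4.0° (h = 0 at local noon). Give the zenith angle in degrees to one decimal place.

θ_z = 80.1°

cos θ_z = sin φ sin δ + cos φ cos δ cos h = -0.310383 + 0.482852 = 0.172469.
θ_z = arccos(0.172469) = 80.1°.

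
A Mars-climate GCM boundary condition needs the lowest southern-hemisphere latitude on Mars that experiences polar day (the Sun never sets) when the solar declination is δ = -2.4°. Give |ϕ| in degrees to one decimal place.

|ϕ| = 87.6°

Polar day requires cos h₀ = −tan ϕ tan δ ≤ −1, i.e. tan ϕ tan δ ≥ 1.
The boundary is |tan ϕ| · |tan δ| = 1, so |ϕ| = 90° − |δ| = 90° − 2.4° = 87.6° in the southern hemisphere.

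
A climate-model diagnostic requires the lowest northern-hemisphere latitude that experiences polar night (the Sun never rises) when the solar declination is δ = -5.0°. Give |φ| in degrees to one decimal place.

|φ| = 85.0°

Polar night requires cos H₀ = −tan φ tan δ ≥ 1, i.e. tan φ tan δ ≤ −1.
The boundary is |tan φ| · |tan δ| = 1, so |φ| = 90° − |δ| = 90° − 5.0° = 85.0° in the northern hemisphere.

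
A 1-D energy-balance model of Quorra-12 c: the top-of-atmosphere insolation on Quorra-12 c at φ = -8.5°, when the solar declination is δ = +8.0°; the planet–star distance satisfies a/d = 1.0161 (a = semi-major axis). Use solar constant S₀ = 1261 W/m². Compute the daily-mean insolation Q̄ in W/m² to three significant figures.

cos H₀ = −tan(-8.5°) tan(+8.000°) = 0.0210, H₀ = 1.5498 rad.
Bracket: H₀ sin φ sin δ + cos φ cos δ sin H₀ = 1.5498×-0.14781×0.13917 + 0.98902×0.99027×0.99978 = -0.031880 + 0.979181 = 0.947301.
Inverse-square distance factor (a/d)² = 1.0161² = 1.032459.
Q̄ = (S₀/π) × 1.032459 × [bracket] = (1261/π) × 1.032459 × 0.947301 = 392.6 W/m².

Q̄ ≈ 393 W/m²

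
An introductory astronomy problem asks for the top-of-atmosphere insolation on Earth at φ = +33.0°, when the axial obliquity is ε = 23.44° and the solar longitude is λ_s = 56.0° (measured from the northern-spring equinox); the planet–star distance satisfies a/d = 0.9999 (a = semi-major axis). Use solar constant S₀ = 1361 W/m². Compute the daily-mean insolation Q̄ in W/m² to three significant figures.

Solar declination: sin δ = sin ε · sin λ_s = sin 23.44° × sin 56.0° = 0.32978, so δ = +19.256°.
cos H₀ = −tan(+33.0°) tan(+19.256°) = -0.2269, H₀ = 1.7996 rad.
Bracket: H₀ sin φ sin δ + cos φ cos δ sin H₀ = 1.7996×0.54464×0.32978 + 0.83867×0.94406×0.97393 = 0.323229 + 0.771114 = 1.094343.
Inverse-square distance factor (a/d)² = 0.9999² = 0.999800.
Q̄ = (S₀/π) × 0.999800 × [bracket] = (1361/π) × 0.999800 × 1.094343 = 474.0 W/m².

Q̄ ≈ 474 W/m²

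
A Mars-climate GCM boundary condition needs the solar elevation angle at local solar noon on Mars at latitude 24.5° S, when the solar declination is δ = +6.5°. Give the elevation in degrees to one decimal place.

At local noon the hour angle is zero, so the zenith angle equals |φ − δ| = |-24.5° − (+6.500°)| = 31.000°.
Elevation = 90° − 31.000° = 59.0°.

59.0°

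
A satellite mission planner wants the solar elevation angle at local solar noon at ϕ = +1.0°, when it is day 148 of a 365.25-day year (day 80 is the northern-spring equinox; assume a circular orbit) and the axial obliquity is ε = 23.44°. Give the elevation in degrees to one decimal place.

69.5°

Solar longitude: L_s = 360° × (148 − 80)/365.25 = 67.023°.
sin δ = sin 23.44° × sin 67.023° = 0.36623, so δ = +21.483°.
At local noon the hour angle is zero, so the zenith angle equals |ϕ − δ| = |+1.0° − (+21.483°)| = 20.483°.
Elevation = 90° − 20.483° = 69.5°.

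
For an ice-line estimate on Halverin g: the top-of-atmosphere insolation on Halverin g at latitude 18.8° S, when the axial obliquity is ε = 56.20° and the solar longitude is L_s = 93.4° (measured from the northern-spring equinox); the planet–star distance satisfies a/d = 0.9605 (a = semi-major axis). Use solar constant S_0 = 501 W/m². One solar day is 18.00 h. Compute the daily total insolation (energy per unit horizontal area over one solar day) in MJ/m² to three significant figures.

Solar declination: sin δ = sin ε · sin L_s = sin 56.20° × sin 93.4° = 0.82952, so δ = +56.050°.
cos h₀ = −tan(-18.8°) tan(+56.050°) = 0.5056, h₀ = 1.0407 rad.
Bracket: h₀ sin ϕ sin δ + cos ϕ cos δ sin h₀ = 1.0407×-0.32227×0.82952 + 0.94665×0.55847×0.86274 = -0.278210 + 0.456110 = 0.177900.
Inverse-square distance factor (a/d)² = 0.9605² = 0.922560.
Q̄ = (S_0/π) × 0.922560 × [bracket] = (501/π) × 0.922560 × 0.177900 = 26.173 W/m².
Daily total = Q̄ × 18.00 h × 3600 s/h = 26.173 × 18.00 × 3600 / 10⁶ = 1.696 MJ/m².

1.70 MJ/m²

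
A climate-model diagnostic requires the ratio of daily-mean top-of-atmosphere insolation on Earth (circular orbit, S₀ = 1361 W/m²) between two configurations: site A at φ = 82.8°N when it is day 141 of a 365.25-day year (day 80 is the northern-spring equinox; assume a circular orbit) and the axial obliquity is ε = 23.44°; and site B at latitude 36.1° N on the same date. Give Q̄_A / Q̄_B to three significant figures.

Q̄_A / Q̄_B ≈ 0.973

— Configuration A (φ=+82.8°):
Solar longitude: λ_s = 360° × (141 − 80)/365.25 = 60.123°.
sin δ = sin 23.44° × sin 60.123° = 0.34492, so δ = +20.177°.
cos H₀ = −tan(+82.8°) tan(+20.177°) = -2.9088 ≤ −1 ⇒ polar day, H₀ = π.
Bracket: H₀ sin φ sin δ + cos φ cos δ sin H₀ = 3.1416×0.99211×0.34492 + 0.12533×0.93863×0.00000 = 1.075051 + 0.000000 = 1.075051.
Q̄ = (S₀/π) × [bracket] = (1361/π) × 1.075051 = 465.73 W/m².
— Configuration B (φ=+36.1°):
cos H₀ = −tan(+36.1°) tan(+20.177°) = -0.2680, H₀ = 1.8421 rad.
Bracket: H₀ sin φ sin δ + cos φ cos δ sin H₀ = 1.8421×0.58920×0.34492 + 0.80799×0.93863×0.96343 = 0.374364 + 0.730669 = 1.105033.
Q̄ = (S₀/π) × [bracket] = (1361/π) × 1.105033 = 478.72 W/m².
Ratio Q̄_A / Q̄_B = 465.73 / 478.72 = 0.9729.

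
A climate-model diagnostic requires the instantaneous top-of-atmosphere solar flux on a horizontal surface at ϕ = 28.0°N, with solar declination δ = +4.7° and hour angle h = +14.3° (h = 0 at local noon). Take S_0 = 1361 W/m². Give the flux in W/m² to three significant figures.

1.21e+03 W/m²

cos θ_z = sin ϕ sin δ + cos ϕ cos δ cos h = 0.038468 + 0.852713 = 0.891181.
Flux = S_0 · cos θ_z = 1361 × 0.891181 = 1213 W/m².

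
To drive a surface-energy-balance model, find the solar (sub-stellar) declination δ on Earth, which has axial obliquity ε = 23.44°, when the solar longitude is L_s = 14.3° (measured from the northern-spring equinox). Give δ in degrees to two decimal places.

δ = +5.64°

sin δ = sin ε · sin L_s = sin 23.44° × sin 14.3° = 0.098253.
δ = arcsin(0.098253) = +5.64°.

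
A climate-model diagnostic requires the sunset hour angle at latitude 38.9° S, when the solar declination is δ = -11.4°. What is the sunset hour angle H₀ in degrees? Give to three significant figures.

H₀ = 99.4°

cos H₀ = −tan φ · tan δ = −tan(-38.9°) × tan(-11.400°) = -0.1627, so H₀ = 1.7342 rad = 99.36°.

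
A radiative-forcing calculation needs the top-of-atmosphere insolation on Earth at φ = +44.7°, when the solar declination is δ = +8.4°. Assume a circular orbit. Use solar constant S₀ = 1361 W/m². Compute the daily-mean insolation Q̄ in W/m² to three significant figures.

cos H₀ = −tan(+44.7°) tan(+8.400°) = -0.1461, H₀ = 1.7175 rad.
Bracket: H₀ sin φ sin δ + cos φ cos δ sin H₀ = 1.7175×0.70339×0.14608 + 0.71080×0.98927×0.98927 = 0.176475 + 0.695628 = 0.872103.
Q̄ = (S₀/π) × [bracket] = (1361/π) × 0.872103 = 377.8 W/m².

Q̄ ≈ 378 W/m²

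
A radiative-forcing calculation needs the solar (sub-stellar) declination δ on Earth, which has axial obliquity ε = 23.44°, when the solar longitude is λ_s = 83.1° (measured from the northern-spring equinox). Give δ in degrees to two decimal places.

sin δ = sin ε · sin λ_s = sin 23.44° × sin 83.1° = 0.394907.
δ = arcsin(0.394907) = +23.26°.

δ = +23.26°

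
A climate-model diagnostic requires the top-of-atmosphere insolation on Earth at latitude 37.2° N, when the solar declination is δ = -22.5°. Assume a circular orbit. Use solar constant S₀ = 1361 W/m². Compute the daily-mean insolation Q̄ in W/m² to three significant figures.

Q̄ ≈ 177 W/m²

cos H₀ = −tan(+37.2°) tan(-22.500°) = 0.3144, H₀ = 1.2510 rad.
Bracket: H₀ sin φ sin δ + cos φ cos δ sin H₀ = 1.2510×0.60460×-0.38268 + 0.79653×0.92388×0.94929 = -0.289442 + 0.698581 = 0.409139.
Q̄ = (S₀/π) × [bracket] = (1361/π) × 0.409139 = 177.2 W/m².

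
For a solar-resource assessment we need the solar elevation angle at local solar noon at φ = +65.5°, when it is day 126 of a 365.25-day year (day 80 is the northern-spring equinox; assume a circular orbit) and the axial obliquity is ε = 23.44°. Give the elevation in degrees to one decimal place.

Solar longitude: λ_s = 360° × (126 − 80)/365.25 = 45.339°.
sin δ = sin 23.44° × sin 45.339° = 0.28294, so δ = +16.436°.
At local noon the hour angle is zero, so the zenith angle equals |φ − δ| = |+65.5° − (+16.436°)| = 49.064°.
Elevation = 90° − 49.064° = 40.9°.

40.9°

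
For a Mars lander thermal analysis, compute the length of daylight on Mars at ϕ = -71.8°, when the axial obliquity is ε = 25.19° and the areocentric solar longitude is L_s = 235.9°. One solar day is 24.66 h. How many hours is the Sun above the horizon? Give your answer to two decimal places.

24.66 h

sin δ = sin 25.19° × sin 235.9° = -0.35244, so δ = -20.637°.
Sunrise equation: cos h₀ = −tan ϕ · tan δ = -1.1455 ≤ −1, so the Sun never sets (polar day) and h₀ = π.
Daylight = 2h₀/(2π) × 24.66 h = (3.1416/π) × 24.66 = 24.66 h.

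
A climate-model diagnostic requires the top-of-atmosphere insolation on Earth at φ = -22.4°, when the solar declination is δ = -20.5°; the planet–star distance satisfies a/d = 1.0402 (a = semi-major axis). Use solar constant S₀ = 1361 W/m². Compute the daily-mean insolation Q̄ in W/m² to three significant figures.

cos H₀ = −tan(-22.4°) tan(-20.500°) = -0.1541, H₀ = 1.7255 rad.
Bracket: H₀ sin φ sin δ + cos φ cos δ sin H₀ = 1.7255×-0.38107×-0.35021 + 0.92455×0.93667×0.98805 = 0.230276 + 0.855650 = 1.085926.
Inverse-square distance factor (a/d)² = 1.0402² = 1.082016.
Q̄ = (S₀/π) × 1.082016 × [bracket] = (1361/π) × 1.082016 × 1.085926 = 509.0 W/m².

Q̄ ≈ 509 W/m²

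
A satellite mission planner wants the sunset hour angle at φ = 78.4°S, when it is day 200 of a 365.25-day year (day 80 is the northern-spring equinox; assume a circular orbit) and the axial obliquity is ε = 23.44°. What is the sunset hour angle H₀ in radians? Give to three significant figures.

H₀ = 0.00 rad

Solar longitude: λ_s = 360° × (200 − 80)/365.25 = 118.275°.
sin δ = sin 23.44° × sin 118.275° = 0.35033, so δ = +20.507°.
cos H₀ = −tan φ · tan δ = 1.8221 ≥ 1, so the Sun never rises (polar night) and H₀ = 0.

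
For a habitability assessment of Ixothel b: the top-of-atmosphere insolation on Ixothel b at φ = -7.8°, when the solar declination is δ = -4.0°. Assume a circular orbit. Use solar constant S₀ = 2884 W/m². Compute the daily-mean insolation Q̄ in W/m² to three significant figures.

cos H₀ = −tan(-7.8°) tan(-4.000°) = -0.0096, H₀ = 1.5804 rad.
Bracket: H₀ sin φ sin δ + cos φ cos δ sin H₀ = 1.5804×-0.13572×-0.06976 + 0.99075×0.99756×0.99995 = 0.014963 + 0.988283 = 1.003246.
Q̄ = (S₀/π) × [bracket] = (2884/π) × 1.003246 = 921.0 W/m².

Q̄ ≈ 921 W/m²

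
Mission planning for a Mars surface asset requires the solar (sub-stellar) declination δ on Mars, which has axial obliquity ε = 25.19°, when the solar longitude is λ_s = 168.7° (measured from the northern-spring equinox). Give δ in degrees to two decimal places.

sin δ = sin ε · sin λ_s = sin 25.19° × sin 168.7° = 0.083399.
δ = arcsin(0.083399) = +4.78°.

δ = +4.78°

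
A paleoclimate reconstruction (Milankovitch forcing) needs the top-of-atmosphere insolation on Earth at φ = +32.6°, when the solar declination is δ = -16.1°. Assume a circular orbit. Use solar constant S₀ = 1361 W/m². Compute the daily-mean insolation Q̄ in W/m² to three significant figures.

cos H₀ = −tan(+32.6°) tan(-16.100°) = 0.1846, H₀ = 1.3851 rad.
Bracket: H₀ sin φ sin δ + cos φ cos δ sin H₀ = 1.3851×0.53877×-0.27731 + 0.84245×0.96078×0.98282 = -0.206943 + 0.795503 = 0.588560.
Q̄ = (S₀/π) × [bracket] = (1361/π) × 0.588560 = 255.0 W/m².

Q̄ ≈ 255 W/m²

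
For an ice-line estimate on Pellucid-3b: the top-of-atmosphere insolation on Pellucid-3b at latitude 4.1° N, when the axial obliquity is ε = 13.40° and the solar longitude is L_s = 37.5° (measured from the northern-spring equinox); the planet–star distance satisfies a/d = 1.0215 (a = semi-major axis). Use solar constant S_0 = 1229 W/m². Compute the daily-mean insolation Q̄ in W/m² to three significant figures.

Solar declination: sin δ = sin ε · sin L_s = sin 13.40° × sin 37.5° = 0.14108, so δ = +8.110°.
cos h₀ = −tan(+4.1°) tan(+8.110°) = -0.0102, h₀ = 1.5810 rad.
Bracket: h₀ sin ϕ sin δ + cos ϕ cos δ sin h₀ = 1.5810×0.07150×0.14108 + 0.99744×0.99000×0.99995 = 0.015948 + 0.987416 = 1.003364.
Inverse-square distance factor (a/d)² = 1.0215² = 1.043462.
Q̄ = (S_0/π) × 1.043462 × [bracket] = (1229/π) × 1.043462 × 1.003364 = 409.6 W/m².

Q̄ ≈ 410 W/m²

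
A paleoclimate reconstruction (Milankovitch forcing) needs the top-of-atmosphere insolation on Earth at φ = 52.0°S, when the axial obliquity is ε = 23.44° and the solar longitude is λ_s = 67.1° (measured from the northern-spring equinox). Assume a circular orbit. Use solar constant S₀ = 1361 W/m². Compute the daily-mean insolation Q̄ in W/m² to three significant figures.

Q̄ ≈ 83.9 W/m²

Solar declination: sin δ = sin ε · sin λ_s = sin 23.44° × sin 67.1° = 0.36644, so δ = +21.496°.
cos H₀ = −tan(-52.0°) tan(+21.496°) = 0.5041, H₀ = 1.0425 rad.
Bracket: H₀ sin φ sin δ + cos φ cos δ sin H₀ = 1.0425×-0.78801×0.36644 + 0.61566×0.93044×0.86366 = -0.301031 + 0.494734 = 0.193703.
Q̄ = (S₀/π) × [bracket] = (1361/π) × 0.193703 = 83.92 W/m².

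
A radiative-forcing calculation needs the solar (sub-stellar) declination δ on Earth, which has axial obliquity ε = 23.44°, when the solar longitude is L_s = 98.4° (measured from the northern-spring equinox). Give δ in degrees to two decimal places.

sin δ = sin ε · sin L_s = sin 23.44° × sin 98.4° = 0.393521.
δ = arcsin(0.393521) = +23.17°.

δ = +23.17°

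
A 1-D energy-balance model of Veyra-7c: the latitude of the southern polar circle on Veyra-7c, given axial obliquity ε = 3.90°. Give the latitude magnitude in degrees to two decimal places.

86.10°

The polar circle is the lowest latitude that experiences at least one full rotation of continuous darkness at the northern-summer solstice; it lies at |φ| = 90° − ε = 90° − 3.90° = 86.10°.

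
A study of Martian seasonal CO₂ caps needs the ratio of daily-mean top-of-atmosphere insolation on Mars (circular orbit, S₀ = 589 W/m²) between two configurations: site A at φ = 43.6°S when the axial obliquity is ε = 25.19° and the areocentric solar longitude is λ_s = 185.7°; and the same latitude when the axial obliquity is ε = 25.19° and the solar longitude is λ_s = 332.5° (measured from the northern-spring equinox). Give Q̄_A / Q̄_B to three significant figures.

— Configuration A (φ=-43.6°):
sin δ = sin 25.19° × sin 185.7° = -0.04227, so δ = -2.423°.
cos H₀ = −tan(-43.6°) tan(-2.423°) = -0.0403, H₀ = 1.6111 rad.
Bracket: H₀ sin φ sin δ + cos φ cos δ sin H₀ = 1.6111×-0.68962×-0.04227 + 0.72417×0.99911×0.99919 = 0.046964 + 0.722939 = 0.769903.
Q̄ = (S₀/π) × [bracket] = (589/π) × 0.769903 = 144.34 W/m².
— Configuration B (φ=-43.6°):
Solar declination: sin δ = sin ε · sin λ_s = sin 25.19° × sin 332.5° = -0.19653, so δ = -11.334°.
cos H₀ = −tan(-43.6°) tan(-11.334°) = -0.1909, H₀ = 1.7629 rad.
Bracket: H₀ sin φ sin δ + cos φ cos δ sin H₀ = 1.7629×-0.68962×-0.19653 + 0.72417×0.98050×0.98161 = 0.238928 + 0.696991 = 0.935919.
Q̄ = (S₀/π) × [bracket] = (589/π) × 0.935919 = 175.47 W/m².
Ratio Q̄_A / Q̄_B = 144.34 / 175.47 = 0.8226.

Q̄_A / Q̄_B ≈ 0.823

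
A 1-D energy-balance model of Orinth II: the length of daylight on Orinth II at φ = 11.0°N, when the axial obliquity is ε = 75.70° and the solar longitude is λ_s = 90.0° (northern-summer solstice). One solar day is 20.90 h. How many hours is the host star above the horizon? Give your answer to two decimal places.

16.22 h

Solar declination: sin δ = sin ε · sin λ_s = sin 75.70° × sin 90.0° = 0.96902, so δ = +75.700°.
cos H₀ = −tan φ · tan δ = −tan(+11.0°) × tan(+75.700°) = -0.7626, so H₀ = 2.4381 rad = 139.69°.
Daylight = 2H₀/(2π) × 20.90 h = (2.4381/π) × 20.90 = 16.22 h.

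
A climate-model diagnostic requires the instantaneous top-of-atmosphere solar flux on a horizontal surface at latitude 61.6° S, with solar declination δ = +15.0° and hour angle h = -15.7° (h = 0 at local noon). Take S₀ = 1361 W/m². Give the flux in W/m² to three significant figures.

292 W/m²

cos θ_z = sin φ sin δ + cos φ cos δ cos h = -0.227670 + 0.442278 = 0.214608.
Flux = S₀ · cos θ_z = 1361 × 0.214608 = 292.1 W/m².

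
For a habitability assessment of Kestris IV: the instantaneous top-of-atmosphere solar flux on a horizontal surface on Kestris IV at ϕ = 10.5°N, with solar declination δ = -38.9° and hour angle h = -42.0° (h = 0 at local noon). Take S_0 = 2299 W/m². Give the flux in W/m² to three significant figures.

cos θ_z = sin ϕ sin δ + cos ϕ cos δ cos h = -0.114437 + 0.568663 = 0.454226.
Flux = S_0 · cos θ_z = 2299 × 0.454226 = 1044 W/m².

1.04e+03 W/m²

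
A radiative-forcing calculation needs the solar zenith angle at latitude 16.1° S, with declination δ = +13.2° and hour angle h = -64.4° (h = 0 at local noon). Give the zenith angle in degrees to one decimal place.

θ_z = 70.1°

cos θ_z = sin φ sin δ + cos φ cos δ cos h = -0.063325 + 0.404171 = 0.340846.
θ_z = arccos(0.340846) = 70.1°.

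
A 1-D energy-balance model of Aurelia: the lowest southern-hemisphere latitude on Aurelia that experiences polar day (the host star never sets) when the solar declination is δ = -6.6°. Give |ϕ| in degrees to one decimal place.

|ϕ| = 83.4°

Polar day requires cos h₀ = −tan ϕ tan δ ≤ −1, i.e. tan ϕ tan δ ≥ 1.
The boundary is |tan ϕ| · |tan δ| = 1, so |ϕ| = 90° − |δ| = 90° − 6.6° = 83.4° in the southern hemisphere.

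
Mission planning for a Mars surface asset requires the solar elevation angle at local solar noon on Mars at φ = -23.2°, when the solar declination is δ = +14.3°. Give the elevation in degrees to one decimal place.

At local noon the hour angle is zero, so the zenith angle equals |φ − δ| = |-23.2° − (+14.300°)| = 37.500°.
Elevation = 90° − 37.500° = 52.5°.

52.5°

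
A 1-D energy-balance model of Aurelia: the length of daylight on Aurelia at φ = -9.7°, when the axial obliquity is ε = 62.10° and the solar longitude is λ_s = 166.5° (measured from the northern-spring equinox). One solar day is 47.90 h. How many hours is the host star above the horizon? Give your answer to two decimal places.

Solar declination: sin δ = sin ε · sin λ_s = sin 62.10° × sin 166.5° = 0.20631, so δ = +11.906°.
cos H₀ = −tan φ · tan δ = −tan(-9.7°) × tan(+11.906°) = 0.0360, so H₀ = 1.5347 rad = 87.93°.
Daylight = 2H₀/(2π) × 47.90 h = (1.5347/π) × 47.90 = 23.40 h.

23.40 h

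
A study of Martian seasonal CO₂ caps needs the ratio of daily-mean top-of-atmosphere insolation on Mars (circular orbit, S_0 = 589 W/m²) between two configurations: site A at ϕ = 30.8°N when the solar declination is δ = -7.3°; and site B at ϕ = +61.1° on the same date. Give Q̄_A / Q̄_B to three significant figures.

Q̄_A / Q̄_B ≈ 2.37

— Configuration A (ϕ=+30.8°):
cos h₀ = −tan(+30.8°) tan(-7.300°) = 0.0764, h₀ = 1.4944 rad.
Bracket: h₀ sin ϕ sin δ + cos ϕ cos δ sin h₀ = 1.4944×0.51204×-0.12706 + 0.85896×0.99189×0.99708 = -0.097225 + 0.849506 = 0.752281.
Q̄ = (S_0/π) × [bracket] = (589/π) × 0.752281 = 141.04 W/m².
— Configuration B (ϕ=+61.1°):
cos h₀ = −tan(+61.1°) tan(-7.300°) = 0.2321, h₀ = 1.3366 rad.
Bracket: h₀ sin ϕ sin δ + cos ϕ cos δ sin h₀ = 1.3366×0.87546×-0.12706 + 0.48328×0.99189×0.97270 = -0.148678 + 0.466274 = 0.317596.
Q̄ = (S_0/π) × [bracket] = (589/π) × 0.317596 = 59.544 W/m².
Ratio Q̄_A / Q̄_B = 141.04 / 59.544 = 2.369.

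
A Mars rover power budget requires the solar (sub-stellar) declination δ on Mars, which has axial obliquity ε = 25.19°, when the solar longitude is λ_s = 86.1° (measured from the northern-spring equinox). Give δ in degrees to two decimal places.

sin δ = sin ε · sin λ_s = sin 25.19° × sin 86.1° = 0.424636.
δ = arcsin(0.424636) = +25.13°.

δ = +25.13°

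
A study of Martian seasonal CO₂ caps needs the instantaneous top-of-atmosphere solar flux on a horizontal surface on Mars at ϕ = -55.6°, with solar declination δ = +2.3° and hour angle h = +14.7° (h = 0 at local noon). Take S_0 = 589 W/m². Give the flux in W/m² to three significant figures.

cos θ_z = sin ϕ sin δ + cos ϕ cos δ cos h = -0.033113 + 0.546034 = 0.512921.
Flux = S_0 · cos θ_z = 589 × 0.512921 = 302.1 W/m².

302 W/m²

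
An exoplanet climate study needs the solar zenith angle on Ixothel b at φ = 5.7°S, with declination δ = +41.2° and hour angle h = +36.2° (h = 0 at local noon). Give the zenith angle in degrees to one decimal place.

θ_z = 57.4°

cos θ_z = sin φ sin δ + cos φ cos δ cos h = -0.065421 + 0.604167 = 0.538746.
θ_z = arccos(0.538746) = 57.4°.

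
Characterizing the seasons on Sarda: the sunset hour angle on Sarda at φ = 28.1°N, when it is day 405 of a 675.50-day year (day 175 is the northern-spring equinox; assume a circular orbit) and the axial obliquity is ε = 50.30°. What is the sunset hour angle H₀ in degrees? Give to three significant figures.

Solar longitude: λ_s = 360° × (405 − 175)/675.50 = 122.576°.
sin δ = sin 50.30° × sin 122.576° = 0.64836, so δ = +40.418°.
cos H₀ = −tan φ · tan δ = −tan(+28.1°) × tan(+40.418°) = -0.4547, so H₀ = 2.0428 rad = 117.05°.

H₀ = 117°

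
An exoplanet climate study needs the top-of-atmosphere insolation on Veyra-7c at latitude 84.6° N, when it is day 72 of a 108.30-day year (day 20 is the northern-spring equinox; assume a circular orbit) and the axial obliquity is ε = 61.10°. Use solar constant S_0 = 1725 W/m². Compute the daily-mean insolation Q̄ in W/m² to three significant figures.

Q̄ ≈ 187 W/m²

Solar longitude: L_s = 360° × (72 − 20)/108.30 = 172.853°.
sin δ = sin 61.10° × sin 172.853° = 0.10892, so δ = +6.253°.
cos h₀ = −tan(+84.6°) tan(+6.253°) = -1.1591 ≤ −1 ⇒ polar day, h₀ = π.
Bracket: h₀ sin ϕ sin δ + cos ϕ cos δ sin h₀ = 3.1416×0.99556×0.10892 + 0.09411×0.99405×0.00000 = 0.340664 + 0.000000 = 0.340664.
Q̄ = (S_0/π) × [bracket] = (1725/π) × 0.340664 = 187.1 W/m².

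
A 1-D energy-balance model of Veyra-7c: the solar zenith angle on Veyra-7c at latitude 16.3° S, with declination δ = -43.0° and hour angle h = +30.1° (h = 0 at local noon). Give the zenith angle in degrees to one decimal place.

θ_z = 37.0°

cos θ_z = sin φ sin δ + cos φ cos δ cos h = 0.191414 + 0.607299 = 0.798713.
θ_z = arccos(0.798713) = 37.0°.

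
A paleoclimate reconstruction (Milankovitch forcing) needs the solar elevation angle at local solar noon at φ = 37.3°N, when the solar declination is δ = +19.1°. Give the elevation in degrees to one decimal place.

71.8°

At local noon the hour angle is zero, so the zenith angle equals |φ − δ| = |+37.3° − (+19.100°)| = 18.200°.
Elevation = 90° − 18.200° = 71.8°.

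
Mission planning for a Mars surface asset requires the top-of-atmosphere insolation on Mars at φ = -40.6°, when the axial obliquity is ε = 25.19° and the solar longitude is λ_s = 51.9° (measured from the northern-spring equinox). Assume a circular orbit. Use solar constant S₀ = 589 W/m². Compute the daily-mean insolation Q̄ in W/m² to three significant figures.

Q̄ ≈ 76.2 W/m²

Solar declination: sin δ = sin ε · sin λ_s = sin 25.19° × sin 51.9° = 0.33494, so δ = +19.569°.
cos H₀ = −tan(-40.6°) tan(+19.569°) = 0.3047, H₀ = 1.2612 rad.
Bracket: H₀ sin φ sin δ + cos φ cos δ sin H₀ = 1.2612×-0.65077×0.33494 + 0.75927×0.94224×0.95246 = -0.274902 + 0.681404 = 0.406502.
Q̄ = (S₀/π) × [bracket] = (589/π) × 0.406502 = 76.21 W/m².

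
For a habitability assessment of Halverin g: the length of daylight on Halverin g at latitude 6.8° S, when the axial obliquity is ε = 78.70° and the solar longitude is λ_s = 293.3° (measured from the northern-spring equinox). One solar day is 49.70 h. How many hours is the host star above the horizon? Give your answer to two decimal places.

28.80 h

Solar declination: sin δ = sin ε · sin λ_s = sin 78.70° × sin 293.3° = -0.90064, so δ = -64.243°.
cos H₀ = −tan φ · tan δ = −tan(-6.8°) × tan(-64.243°) = -0.2471, so H₀ = 1.8205 rad = 104.31°.
Daylight = 2H₀/(2π) × 49.70 h = (1.8205/π) × 49.70 = 28.80 h.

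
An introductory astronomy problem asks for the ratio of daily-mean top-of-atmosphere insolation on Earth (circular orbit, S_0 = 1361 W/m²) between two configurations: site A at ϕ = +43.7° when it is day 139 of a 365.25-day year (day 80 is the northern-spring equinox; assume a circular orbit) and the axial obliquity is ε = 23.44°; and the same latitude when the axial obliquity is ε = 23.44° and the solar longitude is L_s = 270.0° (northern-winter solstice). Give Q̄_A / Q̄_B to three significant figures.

— Configuration A (ϕ=+43.7°):
Solar longitude: L_s = 360° × (139 − 80)/365.25 = 58.152°.
sin δ = sin 23.44° × sin 58.152° = 0.33790, so δ = +19.749°.
cos h₀ = −tan(+43.7°) tan(+19.749°) = -0.3431, h₀ = 1.9210 rad.
Bracket: h₀ sin ϕ sin δ + cos ϕ cos δ sin h₀ = 1.9210×0.69088×0.33790 + 0.72297×0.94118×0.93930 = 0.448454 + 0.639142 = 1.087596.
Q̄ = (S_0/π) × [bracket] = (1361/π) × 1.087596 = 471.17 W/m².
— Configuration B (ϕ=+43.7°):
Solar declination: sin δ = sin ε · sin L_s = sin 23.44° × sin 270.0° = -0.39779, so δ = -23.440°.
cos h₀ = −tan(+43.7°) tan(-23.440°) = 0.4143, h₀ = 1.1436 rad.
Bracket: h₀ sin ϕ sin δ + cos ϕ cos δ sin h₀ = 1.1436×0.69088×-0.39779 + 0.72297×0.91748×0.91013 = -0.314290 + 0.603699 = 0.289409.
Q̄ = (S_0/π) × [bracket] = (1361/π) × 0.289409 = 125.38 W/m².
Ratio Q̄_A / Q̄_B = 471.17 / 125.38 = 3.758.

Q̄_A / Q̄_B ≈ 3.76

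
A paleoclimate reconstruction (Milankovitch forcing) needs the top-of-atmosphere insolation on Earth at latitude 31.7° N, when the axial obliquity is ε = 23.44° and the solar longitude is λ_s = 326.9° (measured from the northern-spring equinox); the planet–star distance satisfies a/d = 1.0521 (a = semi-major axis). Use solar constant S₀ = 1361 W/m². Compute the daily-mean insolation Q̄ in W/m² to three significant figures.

Q̄ ≈ 316 W/m²

Solar declination: sin δ = sin ε · sin λ_s = sin 23.44° × sin 326.9° = -0.21723, so δ = -12.547°.
cos H₀ = −tan(+31.7°) tan(-12.547°) = 0.1374, H₀ = 1.4329 rad.
Bracket: H₀ sin φ sin δ + cos φ cos δ sin H₀ = 1.4329×0.52547×-0.21723 + 0.85081×0.97612×0.99051 = -0.163562 + 0.822611 = 0.659049.
Inverse-square distance factor (a/d)² = 1.0521² = 1.106914.
Q̄ = (S₀/π) × 1.106914 × [bracket] = (1361/π) × 1.106914 × 0.659049 = 316.0 W/m².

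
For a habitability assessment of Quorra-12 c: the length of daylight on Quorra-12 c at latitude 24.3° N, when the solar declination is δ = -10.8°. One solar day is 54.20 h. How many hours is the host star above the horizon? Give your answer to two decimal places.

25.61 h

cos h₀ = −tan ϕ · tan δ = −tan(+24.3°) × tan(-10.800°) = 0.0861, so h₀ = 1.4846 rad = 85.06°.
Daylight = 2h₀/(2π) × 54.20 h = (1.4846/π) × 54.20 = 25.61 h.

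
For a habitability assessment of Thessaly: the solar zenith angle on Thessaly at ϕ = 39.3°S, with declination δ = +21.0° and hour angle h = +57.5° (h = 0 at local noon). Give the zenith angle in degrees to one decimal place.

cos θ_z = sin ϕ sin δ + cos ϕ cos δ cos h = -0.226983 + 0.388168 = 0.161185.
θ_z = arccos(0.161185) = 80.7°.

θ_z = 80.7°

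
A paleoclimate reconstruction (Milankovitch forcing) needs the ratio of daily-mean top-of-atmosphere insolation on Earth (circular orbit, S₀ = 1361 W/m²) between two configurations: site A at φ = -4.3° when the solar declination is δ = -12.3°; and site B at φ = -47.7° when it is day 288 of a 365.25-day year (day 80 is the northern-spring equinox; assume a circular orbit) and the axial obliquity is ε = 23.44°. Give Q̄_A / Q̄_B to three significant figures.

Q̄_A / Q̄_B ≈ 1.15

— Configuration A (φ=-4.3°):
cos H₀ = −tan(-4.3°) tan(-12.300°) = -0.0164, H₀ = 1.5872 rad.
Bracket: H₀ sin φ sin δ + cos φ cos δ sin H₀ = 1.5872×-0.07498×-0.21303 + 0.99719×0.97705×0.99987 = 0.025352 + 0.974178 = 0.999530.
Q̄ = (S₀/π) × [bracket] = (1361/π) × 0.999530 = 433.02 W/m².
— Configuration B (φ=-47.7°):
Solar longitude: λ_s = 360° × (288 − 80)/365.25 = 205.010°.
sin δ = sin 23.44° × sin 205.010° = -0.16818, so δ = -9.682°.
cos H₀ = −tan(-47.7°) tan(-9.682°) = -0.1875, H₀ = 1.7594 rad.
Bracket: H₀ sin φ sin δ + cos φ cos δ sin H₀ = 1.7594×-0.73963×-0.16818 + 0.67301×0.98576×0.98227 = 0.218853 + 0.651664 = 0.870517.
Q̄ = (S₀/π) × [bracket] = (1361/π) × 0.870517 = 377.13 W/m².
Ratio Q̄_A / Q̄_B = 433.02 / 377.13 = 1.148.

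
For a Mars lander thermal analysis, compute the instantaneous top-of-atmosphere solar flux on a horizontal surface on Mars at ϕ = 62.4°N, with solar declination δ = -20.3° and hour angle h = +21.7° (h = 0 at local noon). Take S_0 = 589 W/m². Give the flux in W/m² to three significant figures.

cos θ_z = sin ϕ sin δ + cos ϕ cos δ cos h = -0.307456 + 0.403727 = 0.096271.
Flux = S_0 · cos θ_z = 589 × 0.096271 = 56.70 W/m².

56.7 W/m²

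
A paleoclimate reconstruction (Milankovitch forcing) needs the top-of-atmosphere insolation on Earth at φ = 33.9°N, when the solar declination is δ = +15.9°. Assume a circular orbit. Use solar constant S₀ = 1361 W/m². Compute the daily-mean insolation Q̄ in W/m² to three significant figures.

Q̄ ≈ 456 W/m²

cos H₀ = −tan(+33.9°) tan(+15.900°) = -0.1914, H₀ = 1.7634 rad.
Bracket: H₀ sin φ sin δ + cos φ cos δ sin H₀ = 1.7634×0.55775×0.27396 + 0.83001×0.96174×0.98151 = 0.269450 + 0.783494 = 1.052944.
Q̄ = (S₀/π) × [bracket] = (1361/π) × 1.052944 = 456.2 W/m².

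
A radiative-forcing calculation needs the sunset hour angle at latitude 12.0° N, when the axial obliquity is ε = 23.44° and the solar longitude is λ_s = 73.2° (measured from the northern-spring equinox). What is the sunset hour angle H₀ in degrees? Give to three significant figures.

H₀ = 95.0°

Solar declination: sin δ = sin ε · sin λ_s = sin 23.44° × sin 73.2° = 0.38081, so δ = +22.384°.
cos H₀ = −tan φ · tan δ = −tan(+12.0°) × tan(+22.384°) = -0.0875, so H₀ = 1.6584 rad = 95.02°.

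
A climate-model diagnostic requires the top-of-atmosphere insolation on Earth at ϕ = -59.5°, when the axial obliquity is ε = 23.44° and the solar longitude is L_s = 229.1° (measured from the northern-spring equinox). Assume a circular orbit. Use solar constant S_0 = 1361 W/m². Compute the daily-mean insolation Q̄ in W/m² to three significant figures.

Solar declination: sin δ = sin ε · sin L_s = sin 23.44° × sin 229.1° = -0.30067, so δ = -17.498°.
cos h₀ = −tan(-59.5°) tan(-17.498°) = -0.5352, h₀ = 2.1355 rad.
Bracket: h₀ sin ϕ sin δ + cos ϕ cos δ sin h₀ = 2.1355×-0.86163×-0.30067 + 0.50754×0.95373×0.84472 = 0.553236 + 0.408892 = 0.962128.
Q̄ = (S_0/π) × [bracket] = (1361/π) × 0.962128 = 416.8 W/m².

Q̄ ≈ 417 W/m²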